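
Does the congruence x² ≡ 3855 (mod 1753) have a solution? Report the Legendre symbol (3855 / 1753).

First reduce: 3855 ≡ 349 (mod 1753).
Reciprocity: 349 ≡ 1 and 1753 ≡ 1 (mod 4), so (349/1753) = +(1753/349).
Reduce top mod 349: now compute (8/349).
Pull out 2^3: since 349 ≡ 5 (mod 8), (2/349) = -1, so (2/349)^3 = -1.
Reached (1/349) = 1. Collecting the sign flips along the way, the symbol is -1.

-1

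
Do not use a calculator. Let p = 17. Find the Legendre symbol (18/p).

1

First reduce: 18 ≡ 1 (mod 17).
Reached (1/17) = 1. Collecting the sign flips along the way, the symbol is +1.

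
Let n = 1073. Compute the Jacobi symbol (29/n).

0

Reciprocity: 29 ≡ 1 and 1073 ≡ 1 (mod 4), so (29/1073) = +(1073/29).
Reduce top mod 29: now compute (0/29).
Top reduces to 0: gcd > 1, so the symbol is 0.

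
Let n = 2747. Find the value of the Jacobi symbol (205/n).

Reciprocity: 205 ≡ 1 and 2747 ≡ 3 (mod 4), so (205/2747) = +(2747/205).
Reduce top mod 205: now compute (82/205).
Pull out 2: since 205 ≡ 5 (mod 8), (2/205) = -1.
Reciprocity: 41 ≡ 1 and 205 ≡ 1 (mod 4), so (41/205) = +(205/41).
Reduce top mod 41: now compute (0/41).
Top reduces to 0: gcd > 1, so the symbol is 0.

0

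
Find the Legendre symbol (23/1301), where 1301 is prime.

1

Reciprocity: 23 ≡ 3 and 1301 ≡ 1 (mod 4), so (23/1301) = +(1301/23).
Reduce top mod 23: now compute (13/23).
Reciprocity: 13 ≡ 1 and 23 ≡ 3 (mod 4), so (13/23) = +(23/13).
Reduce top mod 13: now compute (10/13).
Pull out 2: since 13 ≡ 5 (mod 8), (2/13) = -1.
Reciprocity: 5 ≡ 1 and 13 ≡ 1 (mod 4), so (5/13) = +(13/5).
Reduce top mod 5: now compute (3/5).
Reciprocity: 3 ≡ 3 and 5 ≡ 1 (mod 4), so (3/5) = +(5/3).
Reduce top mod 3: now compute (2/3).
Pull out 2: since 3 ≡ 3 (mod 8), (2/3) = -1.
Reached (1/3) = 1. Collecting the sign flips along the way, the symbol is +1.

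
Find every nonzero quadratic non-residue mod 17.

3 5 6 7 10 11 12 14

Square k = 1,…,8 (k and 17−k give the same square):
1²=1, 2²=4, 3²=9, 4²=16, 5²≡8, 6²≡2, 7²≡15, 8²≡13 (mod 17).
The residues are {1, 2, 4, 8, 9, 13, 15, 16}; the non-residues are the remaining 8 nonzero classes.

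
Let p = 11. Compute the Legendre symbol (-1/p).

First reduce: -1 ≡ 10 (mod 11).
Pull out 2: since 11 ≡ 3 (mod 8), (2/11) = -1.
Reciprocity: 5 ≡ 1 and 11 ≡ 3 (mod 4), so (5/11) = +(11/5).
Reduce top mod 5: now compute (1/5).
Reached (1/5) = 1. Collecting the sign flips along the way, the symbol is -1.

-1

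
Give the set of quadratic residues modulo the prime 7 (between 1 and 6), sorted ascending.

1 2 4

Square k = 1,…,3 (k and 7−k give the same square):
1²=1, 2²=4, 3²≡2 (mod 7).
So the quadratic residues mod 7 are {1, 2, 4}.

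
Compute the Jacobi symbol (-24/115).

First reduce: -24 ≡ 91 (mod 115).
Reciprocity: 91 ≡ 3 and 115 ≡ 3 (mod 4), so (91/115) = −(115/91).
Reduce top mod 91: now compute (24/91).
Pull out 2^3: since 91 ≡ 3 (mod 8), (2/91) = -1, so (2/91)^3 = -1.
Reciprocity: 3 ≡ 3 and 91 ≡ 3 (mod 4), so (3/91) = −(91/3).
Reduce top mod 3: now compute (1/3).
Reached (1/3) = 1. Collecting the sign flips along the way, the symbol is -1.

-1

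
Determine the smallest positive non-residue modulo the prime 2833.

5

(2/2833) = +1, so 2 is a residue.
(3/2833) = +1, so 3 is a residue.
(4/2833) = +1, so 4 is a residue.
(5/2833) = −1, so 5 is the smallest positive non-residue mod 2833.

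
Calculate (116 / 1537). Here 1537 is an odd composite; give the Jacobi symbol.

0

Pull out 2^2: since 1537 ≡ 1 (mod 8), (2/1537) = +1, so (2/1537)^2 = +1.
Reciprocity: 29 ≡ 1 and 1537 ≡ 1 (mod 4), so (29/1537) = +(1537/29).
Reduce top mod 29: now compute (0/29).
Top reduces to 0: gcd > 1, so the symbol is 0.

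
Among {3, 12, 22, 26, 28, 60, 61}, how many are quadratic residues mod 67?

3

(3/67) = -1 → non-residue.
(12/67) = -1 → non-residue.
(22/67) = +1 → QR.
(26/67) = +1 → QR.
(28/67) = -1 → non-residue.
(60/67) = +1 → QR.
(61/67) = -1 → non-residue.
Total quadratic residues among the 7: 3.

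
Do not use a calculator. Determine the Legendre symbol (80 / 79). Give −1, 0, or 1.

First reduce: 80 ≡ 1 (mod 79).
Reached (1/79) = 1. Collecting the sign flips along the way, the symbol is +1.

1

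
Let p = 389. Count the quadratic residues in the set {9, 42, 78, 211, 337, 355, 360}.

(9/389) = +1 → QR.
(42/389) = +1 → QR.
(78/389) = +1 → QR.
(211/389) = +1 → QR.
(337/389) = +1 → QR.
(355/389) = -1 → non-residue.
(360/389) = -1 → non-residue.
Total quadratic residues among the 7: 5.

5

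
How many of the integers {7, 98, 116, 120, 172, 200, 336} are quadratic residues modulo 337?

(7/337) = +1 → QR.
(98/337) = +1 → QR.
(116/337) = -1 → non-residue.
(120/337) = -1 → non-residue.
(172/337) = +1 → QR.
(200/337) = +1 → QR.
(336/337) = +1 → QR.
Total quadratic residues among the 7: 5.

5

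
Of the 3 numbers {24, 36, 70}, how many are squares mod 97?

3

(24/97) = +1 → QR.
(36/97) = +1 → QR.
(70/97) = +1 → QR.
Total quadratic residues among the 3: 3.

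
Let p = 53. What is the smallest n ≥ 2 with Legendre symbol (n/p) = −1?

(2/53) = −1, so 2 is the smallest positive non-residue mod 53.

2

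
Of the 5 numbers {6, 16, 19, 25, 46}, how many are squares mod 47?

3

(6/47) = +1 → QR.
(16/47) = +1 → QR.
(19/47) = -1 → non-residue.
(25/47) = +1 → QR.
(46/47) = -1 → non-residue.
Total quadratic residues among the 5: 3.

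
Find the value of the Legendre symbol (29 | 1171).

-1

Reciprocity: 29 ≡ 1 and 1171 ≡ 3 (mod 4), so (29/1171) = +(1171/29).
Reduce top mod 29: now compute (11/29).
Reciprocity: 11 ≡ 3 and 29 ≡ 1 (mod 4), so (11/29) = +(29/11).
Reduce top mod 11: now compute (7/11).
Reciprocity: 7 ≡ 3 and 11 ≡ 3 (mod 4), so (7/11) = −(11/7).
Reduce top mod 7: now compute (4/7).
Pull out 2^2: since 7 ≡ 7 (mod 8), (2/7) = +1, so (2/7)^2 = +1.
Reached (1/7) = 1. Collecting the sign flips along the way, the symbol is -1.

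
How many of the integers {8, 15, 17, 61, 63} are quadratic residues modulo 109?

(8/109) = -1 → non-residue.
(15/109) = +1 → QR.
(17/109) = -1 → non-residue.
(61/109) = +1 → QR.
(63/109) = +1 → QR.
Total quadratic residues among the 5: 3.

3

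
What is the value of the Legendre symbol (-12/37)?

1

First reduce: -12 ≡ 25 (mod 37).
Reciprocity: 25 ≡ 1 and 37 ≡ 1 (mod 4), so (25/37) = +(37/25).
Reduce top mod 25: now compute (12/25).
Pull out 2^2: since 25 ≡ 1 (mod 8), (2/25) = +1, so (2/25)^2 = +1.
Reciprocity: 3 ≡ 3 and 25 ≡ 1 (mod 4), so (3/25) = +(25/3).
Reduce top mod 3: now compute (1/3).
Reached (1/3) = 1. Collecting the sign flips along the way, the symbol is +1.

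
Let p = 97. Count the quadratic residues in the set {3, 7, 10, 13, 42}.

1

(3/97) = +1 → QR.
(7/97) = -1 → non-residue.
(10/97) = -1 → non-residue.
(13/97) = -1 → non-residue.
(42/97) = -1 → non-residue.
Total quadratic residues among the 5: 1.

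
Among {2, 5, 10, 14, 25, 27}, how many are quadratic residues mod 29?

2

(2/29) = -1 → non-residue.
(5/29) = +1 → QR.
(10/29) = -1 → non-residue.
(14/29) = -1 → non-residue.
(25/29) = +1 → QR.
(27/29) = -1 → non-residue.
Total quadratic residues among the 6: 2.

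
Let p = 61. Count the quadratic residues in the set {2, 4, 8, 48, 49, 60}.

4

(2/61) = -1 → non-residue.
(4/61) = +1 → QR.
(8/61) = -1 → non-residue.
(48/61) = +1 → QR.
(49/61) = +1 → QR.
(60/61) = +1 → QR.
Total quadratic residues among the 6: 4.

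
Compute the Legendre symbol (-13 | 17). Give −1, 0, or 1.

First reduce: -13 ≡ 4 (mod 17).
Pull out 2^2: since 17 ≡ 1 (mod 8), (2/17) = +1, so (2/17)^2 = +1.
Reached (1/17) = 1. Collecting the sign flips along the way, the symbol is +1.

1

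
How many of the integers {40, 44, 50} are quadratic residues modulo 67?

1

(40/67) = +1 → QR.
(44/67) = -1 → non-residue.
(50/67) = -1 → non-residue.
Total quadratic residues among the 3: 1.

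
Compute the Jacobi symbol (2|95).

1

Pull out 2: since 95 ≡ 7 (mod 8), (2/95) = +1.
Reached (1/95) = 1. Collecting the sign flips along the way, the symbol is +1.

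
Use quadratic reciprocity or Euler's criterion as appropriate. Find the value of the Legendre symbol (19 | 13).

First reduce: 19 ≡ 6 (mod 13).
Pull out 2: since 13 ≡ 5 (mod 8), (2/13) = -1.
Reciprocity: 3 ≡ 3 and 13 ≡ 1 (mod 4), so (3/13) = +(13/3).
Reduce top mod 3: now compute (1/3).
Reached (1/3) = 1. Collecting the sign flips along the way, the symbol is -1.

-1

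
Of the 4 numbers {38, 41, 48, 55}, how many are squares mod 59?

(38/59) = -1 → non-residue.
(41/59) = +1 → QR.
(48/59) = +1 → QR.
(55/59) = -1 → non-residue.
Total quadratic residues among the 4: 2.

2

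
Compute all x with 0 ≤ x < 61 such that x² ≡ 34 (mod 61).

20, 41

61 ≡ 1 (mod 4), so we find a root by search.
Trying successive values, 20² = 400 ≡ 34 (mod 61). The other root is 61 − 20 = 41.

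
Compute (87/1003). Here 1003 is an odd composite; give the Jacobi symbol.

Reciprocity: 87 ≡ 3 and 1003 ≡ 3 (mod 4), so (87/1003) = −(1003/87).
Reduce top mod 87: now compute (46/87).
Pull out 2: since 87 ≡ 7 (mod 8), (2/87) = +1.
Reciprocity: 23 ≡ 3 and 87 ≡ 3 (mod 4), so (23/87) = −(87/23).
Reduce top mod 23: now compute (18/23).
Pull out 2: since 23 ≡ 7 (mod 8), (2/23) = +1.
Reciprocity: 9 ≡ 1 and 23 ≡ 3 (mod 4), so (9/23) = +(23/9).
Reduce top mod 9: now compute (5/9).
Reciprocity: 5 ≡ 1 and 9 ≡ 1 (mod 4), so (5/9) = +(9/5).
Reduce top mod 5: now compute (4/5).
Pull out 2^2: since 5 ≡ 5 (mod 8), (2/5) = -1, so (2/5)^2 = +1.
Reached (1/5) = 1. Collecting the sign flips along the way, the symbol is +1.

1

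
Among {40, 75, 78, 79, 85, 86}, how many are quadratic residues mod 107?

(40/107) = +1 → QR.
(75/107) = +1 → QR.
(78/107) = -1 → non-residue.
(79/107) = +1 → QR.
(85/107) = +1 → QR.
(86/107) = +1 → QR.
Total quadratic residues among the 6: 5.

5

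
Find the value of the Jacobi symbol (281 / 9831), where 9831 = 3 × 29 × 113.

1

Reciprocity: 281 ≡ 1 and 9831 ≡ 3 (mod 4), so (281/9831) = +(9831/281).
Reduce top mod 281: now compute (277/281).
Reciprocity: 277 ≡ 1 and 281 ≡ 1 (mod 4), so (277/281) = +(281/277).
Reduce top mod 277: now compute (4/277).
Pull out 2^2: since 277 ≡ 5 (mod 8), (2/277) = -1, so (2/277)^2 = +1.
Reached (1/277) = 1. Collecting the sign flips along the way, the symbol is +1.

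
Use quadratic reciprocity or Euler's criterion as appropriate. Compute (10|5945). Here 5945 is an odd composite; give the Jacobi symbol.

0

Pull out 2: since 5945 ≡ 1 (mod 8), (2/5945) = +1.
Reciprocity: 5 ≡ 1 and 5945 ≡ 1 (mod 4), so (5/5945) = +(5945/5).
Reduce top mod 5: now compute (0/5).
Top reduces to 0: gcd > 1, so the symbol is 0.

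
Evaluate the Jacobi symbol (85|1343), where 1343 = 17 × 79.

Reciprocity: 85 ≡ 1 and 1343 ≡ 3 (mod 4), so (85/1343) = +(1343/85).
Reduce top mod 85: now compute (68/85).
Pull out 2^2: since 85 ≡ 5 (mod 8), (2/85) = -1, so (2/85)^2 = +1.
Reciprocity: 17 ≡ 1 and 85 ≡ 1 (mod 4), so (17/85) = +(85/17).
Reduce top mod 17: now compute (0/17).
Top reduces to 0: gcd > 1, so the symbol is 0.

0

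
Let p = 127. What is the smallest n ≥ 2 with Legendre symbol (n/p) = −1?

3

(2/127) = +1, so 2 is a residue.
(3/127) = −1, so 3 is the smallest positive non-residue mod 127.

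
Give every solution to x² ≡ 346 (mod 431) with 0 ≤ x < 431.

Since 431 ≡ 3 (mod 4), a square root of 346 is 346^((431+1)/4) = 346^108 mod 431.
Repeated squaring: 346^2≡329, 346^4≡60, 346^8≡152, 346^16≡261, 346^32≡23, 346^64≡98 (mod 431).
346^108 = 346^(64+32+8+4) ≡ 366 (mod 431).
Check: 366² = 133956 ≡ 346 (mod 431). The two roots are 65 and 366.

65, 366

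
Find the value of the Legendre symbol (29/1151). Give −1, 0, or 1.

Euler's criterion: (29/1151) ≡ 29^575 (mod 1151).
29^2 ≡ 841 (mod 1151)
29^4 ≡ 567 (mod 1151)
29^8 ≡ 360 (mod 1151)
29^16 ≡ 688 (mod 1151)
29^32 ≡ 283 (mod 1151)
29^64 ≡ 670 (mod 1151)
29^128 ≡ 10 (mod 1151)
29^256 ≡ 100 (mod 1151)
29^512 ≡ 792 (mod 1151)
29^575 = 29^(512+32+16+8+4+2+1) ≡ 1 (mod 1151).
Result is 1, so (29/1151) = 1.

1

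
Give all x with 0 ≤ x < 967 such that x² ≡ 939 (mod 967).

Since 967 ≡ 3 (mod 4), a square root of 939 is 939^((967+1)/4) = 939^242 mod 967.
Repeated squaring: 939^2≡784, 939^4≡611, 939^8≡59, 939^16≡580, 939^32≡851, 939^64≡885, 939^128≡922 (mod 967).
939^242 = 939^(128+64+32+16+2) ≡ 103 (mod 967).
Check: 103² = 10609 ≡ 939 (mod 967). The two roots are 103 and 864.

103, 864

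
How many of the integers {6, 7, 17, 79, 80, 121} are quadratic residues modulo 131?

3

(6/131) = -1 → non-residue.
(7/131) = +1 → QR.
(17/131) = -1 → non-residue.
(79/131) = -1 → non-residue.
(80/131) = +1 → QR.
(121/131) = +1 → QR.
Total quadratic residues among the 6: 3.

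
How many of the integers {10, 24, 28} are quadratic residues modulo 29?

2

(10/29) = -1 → non-residue.
(24/29) = +1 → QR.
(28/29) = +1 → QR.
Total quadratic residues among the 3: 2.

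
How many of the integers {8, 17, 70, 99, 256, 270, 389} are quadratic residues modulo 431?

5

(8/431) = +1 → QR.
(17/431) = -1 → non-residue.
(70/431) = -1 → non-residue.
(99/431) = +1 → QR.
(256/431) = +1 → QR.
(270/431) = +1 → QR.
(389/431) = +1 → QR.
Total quadratic residues among the 7: 5.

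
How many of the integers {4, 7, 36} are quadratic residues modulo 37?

(4/37) = +1 → QR.
(7/37) = +1 → QR.
(36/37) = +1 → QR.
Total quadratic residues among the 3: 3.

3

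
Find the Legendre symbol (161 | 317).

Reciprocity: 161 ≡ 1 and 317 ≡ 1 (mod 4), so (161/317) = +(317/161).
Reduce top mod 161: now compute (156/161).
Pull out 2^2: since 161 ≡ 1 (mod 8), (2/161) = +1, so (2/161)^2 = +1.
Reciprocity: 39 ≡ 3 and 161 ≡ 1 (mod 4), so (39/161) = +(161/39).
Reduce top mod 39: now compute (5/39).
Reciprocity: 5 ≡ 1 and 39 ≡ 3 (mod 4), so (5/39) = +(39/5).
Reduce top mod 5: now compute (4/5).
Pull out 2^2: since 5 ≡ 5 (mod 8), (2/5) = -1, so (2/5)^2 = +1.
Reached (1/5) = 1. Collecting the sign flips along the way, the symbol is +1.

1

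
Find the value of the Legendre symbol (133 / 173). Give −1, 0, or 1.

Euler's criterion: (133/173) ≡ 133^86 (mod 173).
133^2 ≡ 43 (mod 173)
133^4 ≡ 119 (mod 173)
133^8 ≡ 148 (mod 173)
133^16 ≡ 106 (mod 173)
133^32 ≡ 164 (mod 173)
133^64 ≡ 81 (mod 173)
133^86 = 133^(64+16+4+2) ≡ 1 (mod 173).
Result is 1, so (133/173) = 1.

1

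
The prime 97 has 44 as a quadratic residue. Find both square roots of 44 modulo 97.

23, 74

97 ≡ 1 (mod 4), so we find a root by search.
Trying successive values, 23² = 529 ≡ 44 (mod 97). The other root is 97 − 23 = 74.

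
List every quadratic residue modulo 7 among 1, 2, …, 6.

1, 2, 4

Square k = 1,…,3 (k and 7−k give the same square):
1²=1, 2²=4, 3²≡2 (mod 7).
So the quadratic residues mod 7 are {1, 2, 4}.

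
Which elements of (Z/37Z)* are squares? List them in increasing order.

Square k = 1,…,18 (k and 37−k give the same square):
1²=1, 2²=4, 3²=9, 4²=16, 5²=25, 6²=36, 7²≡12, 8²≡27, 9²≡7, 10²≡26, 11²≡10, 12²≡33, 13²≡21, 14²≡11, 15²≡3, 16²≡34, 17²≡30, 18²≡28 (mod 37).
So the quadratic residues mod 37 are {1, 3, 4, 7, 9, 10, 11, 12, 16, 21, 25, 26, 27, 28, 30, 33, 34, 36}.

1, 3, 4, 7, 9, 10, 11, 12, 16, 21, 25, 26, 27, 28, 30, 33, 34, 36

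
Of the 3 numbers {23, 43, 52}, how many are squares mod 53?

2

(23/53) = -1 → non-residue.
(43/53) = +1 → QR.
(52/53) = +1 → QR.
Total quadratic residues among the 3: 2.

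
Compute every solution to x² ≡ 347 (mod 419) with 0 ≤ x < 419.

157, 262

Since 419 ≡ 3 (mod 4), a square root of 347 is 347^((419+1)/4) = 347^105 mod 419.
Repeated squaring: 347^2≡156, 347^4≡34, 347^8≡318, 347^16≡145, 347^32≡75, 347^64≡178 (mod 419).
347^105 = 347^(64+32+8+1) ≡ 157 (mod 419).
Check: 157² = 24649 ≡ 347 (mod 419). The two roots are 157 and 262.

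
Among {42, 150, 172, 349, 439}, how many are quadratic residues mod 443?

(42/443) = +1 → QR.
(150/443) = -1 → non-residue.
(172/443) = -1 → non-residue.
(349/443) = +1 → QR.
(439/443) = -1 → non-residue.
Total quadratic residues among the 5: 2.

2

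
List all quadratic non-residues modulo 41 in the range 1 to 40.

Square k = 1,…,20 (k and 41−k give the same square):
1²=1, 2²=4, 3²=9, 4²=16, 5²=25, 6²=36, 7²≡8, 8²≡23, 9²≡40, 10²≡18, 11²≡39, 12²≡21, 13²≡5, 14²≡32, 15²≡20, 16²≡10, 17²≡2, 18²≡37, 19²≡33, 20²≡31 (mod 41).
The residues are {1, 2, 4, 5, 8, 9, 10, 16, 18, 20, 21, 23, 25, 31, 32, 33, 36, 37, 39, 40}; the non-residues are the remaining 20 nonzero classes.

3, 6, 7, 11, 12, 13, 14, 15, 17, 19, 22, 24, 26, 27, 28, 29, 30, 34, 35, 38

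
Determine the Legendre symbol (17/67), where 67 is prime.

1

Reciprocity: 17 ≡ 1 and 67 ≡ 3 (mod 4), so (17/67) = +(67/17).
Reduce top mod 17: now compute (16/17).
Pull out 2^4: since 17 ≡ 1 (mod 8), (2/17) = +1, so (2/17)^4 = +1.
Reached (1/17) = 1. Collecting the sign flips along the way, the symbol is +1.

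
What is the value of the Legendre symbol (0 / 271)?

0

Top reduces to 0: gcd > 1, so the symbol is 0.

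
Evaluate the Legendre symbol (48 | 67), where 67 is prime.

-1

Pull out 2^4: since 67 ≡ 3 (mod 8), (2/67) = -1, so (2/67)^4 = +1.
Reciprocity: 3 ≡ 3 and 67 ≡ 3 (mod 4), so (3/67) = −(67/3).
Reduce top mod 3: now compute (1/3).
Reached (1/3) = 1. Collecting the sign flips along the way, the symbol is -1.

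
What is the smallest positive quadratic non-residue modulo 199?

3

(2/199) = +1, so 2 is a residue.
(3/199) = −1, so 3 is the smallest positive non-residue mod 199.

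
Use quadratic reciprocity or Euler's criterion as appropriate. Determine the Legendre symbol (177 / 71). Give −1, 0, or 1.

-1

Euler's criterion: (177/71) ≡ 35^35 (mod 71).
35^2 ≡ 18 (mod 71)
35^4 ≡ 40 (mod 71)
35^8 ≡ 38 (mod 71)
35^16 ≡ 24 (mod 71)
35^32 ≡ 8 (mod 71)
35^35 = 35^(32+2+1) ≡ 70 (mod 71).
Result is 70 ≡ −1, so (177/71) = −1.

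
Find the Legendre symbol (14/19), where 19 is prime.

-1

Pull out 2: since 19 ≡ 3 (mod 8), (2/19) = -1.
Reciprocity: 7 ≡ 3 and 19 ≡ 3 (mod 4), so (7/19) = −(19/7).
Reduce top mod 7: now compute (5/7).
Reciprocity: 5 ≡ 1 and 7 ≡ 3 (mod 4), so (5/7) = +(7/5).
Reduce top mod 5: now compute (2/5).
Pull out 2: since 5 ≡ 5 (mod 8), (2/5) = -1.
Reached (1/5) = 1. Collecting the sign flips along the way, the symbol is -1.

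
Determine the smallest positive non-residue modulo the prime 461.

2

(2/461) = −1, so 2 is the smallest positive non-residue mod 461.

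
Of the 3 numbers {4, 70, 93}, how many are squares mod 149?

1

(4/149) = +1 → QR.
(70/149) = -1 → non-residue.
(93/149) = -1 → non-residue.
Total quadratic residues among the 3: 1.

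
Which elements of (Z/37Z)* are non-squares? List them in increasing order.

Square k = 1,…,18 (k and 37−k give the same square):
1²=1, 2²=4, 3²=9, 4²=16, 5²=25, 6²=36, 7²≡12, 8²≡27, 9²≡7, 10²≡26, 11²≡10, 12²≡33, 13²≡21, 14²≡11, 15²≡3, 16²≡34, 17²≡30, 18²≡28 (mod 37).
The residues are {1, 3, 4, 7, 9, 10, 11, 12, 16, 21, 25, 26, 27, 28, 30, 33, 34, 36}; the non-residues are the remaining 18 nonzero classes.

2 5 6 8 13 14 15 17 18 19 20 22 23 24 29 31 32 35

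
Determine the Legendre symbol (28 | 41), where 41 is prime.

Euler's criterion: (28/41) ≡ 28^20 (mod 41).
28^2 ≡ 5 (mod 41)
28^4 ≡ 25 (mod 41)
28^8 ≡ 10 (mod 41)
28^16 ≡ 18 (mod 41)
28^20 = 28^(16+4) ≡ 40 (mod 41).
Result is 40 ≡ −1, so (28/41) = −1.

-1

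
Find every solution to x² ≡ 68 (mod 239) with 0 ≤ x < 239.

32, 207

Since 239 ≡ 3 (mod 4), a square root of 68 is 68^((239+1)/4) = 68^60 mod 239.
Repeated squaring: 68^2≡83, 68^4≡197, 68^8≡91, 68^16≡155, 68^32≡125 (mod 239).
68^60 = 68^(32+16+8+4) ≡ 32 (mod 239).
Check: 32² = 1024 ≡ 68 (mod 239). The two roots are 32 and 207.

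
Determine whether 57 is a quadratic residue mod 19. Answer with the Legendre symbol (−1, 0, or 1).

0

First reduce: 57 ≡ 0 (mod 19).
Top reduces to 0: gcd > 1, so the symbol is 0.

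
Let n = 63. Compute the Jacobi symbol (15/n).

0

Reciprocity: 15 ≡ 3 and 63 ≡ 3 (mod 4), so (15/63) = −(63/15).
Reduce top mod 15: now compute (3/15).
Reciprocity: 3 ≡ 3 and 15 ≡ 3 (mod 4), so (3/15) = −(15/3).
Reduce top mod 3: now compute (0/3).
Top reduces to 0: gcd > 1, so the symbol is 0.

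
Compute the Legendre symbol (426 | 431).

-1

Pull out 2: since 431 ≡ 7 (mod 8), (2/431) = +1.
Reciprocity: 213 ≡ 1 and 431 ≡ 3 (mod 4), so (213/431) = +(431/213).
Reduce top mod 213: now compute (5/213).
Reciprocity: 5 ≡ 1 and 213 ≡ 1 (mod 4), so (5/213) = +(213/5).
Reduce top mod 5: now compute (3/5).
Reciprocity: 3 ≡ 3 and 5 ≡ 1 (mod 4), so (3/5) = +(5/3).
Reduce top mod 3: now compute (2/3).
Pull out 2: since 3 ≡ 3 (mod 8), (2/3) = -1.
Reached (1/3) = 1. Collecting the sign flips along the way, the symbol is -1.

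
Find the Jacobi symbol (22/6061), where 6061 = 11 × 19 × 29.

0

Pull out 2: since 6061 ≡ 5 (mod 8), (2/6061) = -1.
Reciprocity: 11 ≡ 3 and 6061 ≡ 1 (mod 4), so (11/6061) = +(6061/11).
Reduce top mod 11: now compute (0/11).
Top reduces to 0: gcd > 1, so the symbol is 0.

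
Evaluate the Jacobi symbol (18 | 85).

-1

Pull out 2: since 85 ≡ 5 (mod 8), (2/85) = -1.
Reciprocity: 9 ≡ 1 and 85 ≡ 1 (mod 4), so (9/85) = +(85/9).
Reduce top mod 9: now compute (4/9).
Pull out 2^2: since 9 ≡ 1 (mod 8), (2/9) = +1, so (2/9)^2 = +1.
Reached (1/9) = 1. Collecting the sign flips along the way, the symbol is -1.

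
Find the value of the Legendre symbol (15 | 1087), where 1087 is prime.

Euler's criterion: (15/1087) ≡ 15^543 (mod 1087).
15^2 ≡ 225 (mod 1087)
15^4 ≡ 623 (mod 1087)
15^8 ≡ 70 (mod 1087)
15^16 ≡ 552 (mod 1087)
15^32 ≡ 344 (mod 1087)
15^64 ≡ 940 (mod 1087)
15^128 ≡ 956 (mod 1087)
15^256 ≡ 856 (mod 1087)
15^512 ≡ 98 (mod 1087)
15^543 = 15^(512+16+8+4+2+1) ≡ 1 (mod 1087).
Result is 1, so (15/1087) = 1.

1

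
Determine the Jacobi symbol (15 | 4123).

1

Reciprocity: 15 ≡ 3 and 4123 ≡ 3 (mod 4), so (15/4123) = −(4123/15).
Reduce top mod 15: now compute (13/15).
Reciprocity: 13 ≡ 1 and 15 ≡ 3 (mod 4), so (13/15) = +(15/13).
Reduce top mod 13: now compute (2/13).
Pull out 2: since 13 ≡ 5 (mod 8), (2/13) = -1.
Reached (1/13) = 1. Collecting the sign flips along the way, the symbol is +1.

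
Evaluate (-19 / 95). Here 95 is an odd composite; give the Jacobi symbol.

0

First reduce: -19 ≡ 76 (mod 95).
Pull out 2^2: since 95 ≡ 7 (mod 8), (2/95) = +1, so (2/95)^2 = +1.
Reciprocity: 19 ≡ 3 and 95 ≡ 3 (mod 4), so (19/95) = −(95/19).
Reduce top mod 19: now compute (0/19).
Top reduces to 0: gcd > 1, so the symbol is 0.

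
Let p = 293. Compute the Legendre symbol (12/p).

-1

Euler's criterion: (12/293) ≡ 12^146 (mod 293).
12^2 ≡ 144 (mod 293)
12^4 ≡ 226 (mod 293)
12^8 ≡ 94 (mod 293)
12^16 ≡ 46 (mod 293)
12^32 ≡ 65 (mod 293)
12^64 ≡ 123 (mod 293)
12^128 ≡ 186 (mod 293)
12^146 = 12^(128+16+2) ≡ 292 (mod 293).
Result is 292 ≡ −1, so (12/293) = −1.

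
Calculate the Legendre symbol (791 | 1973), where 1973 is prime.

-1

Reciprocity: 791 ≡ 3 and 1973 ≡ 1 (mod 4), so (791/1973) = +(1973/791).
Reduce top mod 791: now compute (391/791).
Reciprocity: 391 ≡ 3 and 791 ≡ 3 (mod 4), so (391/791) = −(791/391).
Reduce top mod 391: now compute (9/391).
Reciprocity: 9 ≡ 1 and 391 ≡ 3 (mod 4), so (9/391) = +(391/9).
Reduce top mod 9: now compute (4/9).
Pull out 2^2: since 9 ≡ 1 (mod 8), (2/9) = +1, so (2/9)^2 = +1.
Reached (1/9) = 1. Collecting the sign flips along the way, the symbol is -1.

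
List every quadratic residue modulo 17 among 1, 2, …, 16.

1 2 4 8 9 13 15 16

Square k = 1,…,8 (k and 17−k give the same square):
1²=1, 2²=4, 3²=9, 4²=16, 5²≡8, 6²≡2, 7²≡15, 8²≡13 (mod 17).
So the quadratic residues mod 17 are {1, 2, 4, 8, 9, 13, 15, 16}.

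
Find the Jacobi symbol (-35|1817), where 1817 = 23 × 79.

First reduce: -35 ≡ 1782 (mod 1817).
Pull out 2: since 1817 ≡ 1 (mod 8), (2/1817) = +1.
Reciprocity: 891 ≡ 3 and 1817 ≡ 1 (mod 4), so (891/1817) = +(1817/891).
Reduce top mod 891: now compute (35/891).
Reciprocity: 35 ≡ 3 and 891 ≡ 3 (mod 4), so (35/891) = −(891/35).
Reduce top mod 35: now compute (16/35).
Pull out 2^4: since 35 ≡ 3 (mod 8), (2/35) = -1, so (2/35)^4 = +1.
Reached (1/35) = 1. Collecting the sign flips along the way, the symbol is -1.

-1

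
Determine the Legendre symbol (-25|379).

-1

First reduce: -25 ≡ 354 (mod 379).
Pull out 2: since 379 ≡ 3 (mod 8), (2/379) = -1.
Reciprocity: 177 ≡ 1 and 379 ≡ 3 (mod 4), so (177/379) = +(379/177).
Reduce top mod 177: now compute (25/177).
Reciprocity: 25 ≡ 1 and 177 ≡ 1 (mod 4), so (25/177) = +(177/25).
Reduce top mod 25: now compute (2/25).
Pull out 2: since 25 ≡ 1 (mod 8), (2/25) = +1.
Reached (1/25) = 1. Collecting the sign flips along the way, the symbol is -1.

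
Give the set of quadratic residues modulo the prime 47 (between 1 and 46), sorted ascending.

Square k = 1,…,23 (k and 47−k give the same square):
1²=1, 2²=4, 3²=9, 4²=16, 5²=25, 6²=36, 7²≡2, 8²≡17, 9²≡34, 10²≡6, 11²≡27, 12²≡3, 13²≡28, 14²≡8, 15²≡37, 16²≡21, 17²≡7, 18²≡42, 19²≡32, 20²≡24, 21²≡18, 22²≡14, 23²≡12 (mod 47).
So the quadratic residues mod 47 are {1, 2, 3, 4, 6, 7, 8, 9, 12, 14, 16, 17, 18, 21, 24, 25, 27, 28, 32, 34, 36, 37, 42}.

1, 2, 3, 4, 6, 7, 8, 9, 12, 14, 16, 17, 18, 21, 24, 25, 27, 28, 32, 34, 36, 37, 42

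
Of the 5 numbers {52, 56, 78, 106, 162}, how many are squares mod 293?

1

(52/293) = -1 → non-residue.
(56/293) = +1 → QR.
(78/293) = -1 → non-residue.
(106/293) = -1 → non-residue.
(162/293) = -1 → non-residue.
Total quadratic residues among the 5: 1.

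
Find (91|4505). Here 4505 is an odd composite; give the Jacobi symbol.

-1

Reciprocity: 91 ≡ 3 and 4505 ≡ 1 (mod 4), so (91/4505) = +(4505/91).
Reduce top mod 91: now compute (46/91).
Pull out 2: since 91 ≡ 3 (mod 8), (2/91) = -1.
Reciprocity: 23 ≡ 3 and 91 ≡ 3 (mod 4), so (23/91) = −(91/23).
Reduce top mod 23: now compute (22/23).
Pull out 2: since 23 ≡ 7 (mod 8), (2/23) = +1.
Reciprocity: 11 ≡ 3 and 23 ≡ 3 (mod 4), so (11/23) = −(23/11).
Reduce top mod 11: now compute (1/11).
Reached (1/11) = 1. Collecting the sign flips along the way, the symbol is -1.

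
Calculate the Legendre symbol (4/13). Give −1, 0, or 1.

Pull out 2^2: since 13 ≡ 5 (mod 8), (2/13) = -1, so (2/13)^2 = +1.
Reached (1/13) = 1. Collecting the sign flips along the way, the symbol is +1.

1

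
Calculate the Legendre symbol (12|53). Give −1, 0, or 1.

Pull out 2^2: since 53 ≡ 5 (mod 8), (2/53) = -1, so (2/53)^2 = +1.
Reciprocity: 3 ≡ 3 and 53 ≡ 1 (mod 4), so (3/53) = +(53/3).
Reduce top mod 3: now compute (2/3).
Pull out 2: since 3 ≡ 3 (mod 8), (2/3) = -1.
Reached (1/3) = 1. Collecting the sign flips along the way, the symbol is -1.

-1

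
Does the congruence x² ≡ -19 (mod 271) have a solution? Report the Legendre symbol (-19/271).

First reduce: -19 ≡ 252 (mod 271).
Pull out 2^2: since 271 ≡ 7 (mod 8), (2/271) = +1, so (2/271)^2 = +1.
Reciprocity: 63 ≡ 3 and 271 ≡ 3 (mod 4), so (63/271) = −(271/63).
Reduce top mod 63: now compute (19/63).
Reciprocity: 19 ≡ 3 and 63 ≡ 3 (mod 4), so (19/63) = −(63/19).
Reduce top mod 19: now compute (6/19).
Pull out 2: since 19 ≡ 3 (mod 8), (2/19) = -1.
Reciprocity: 3 ≡ 3 and 19 ≡ 3 (mod 4), so (3/19) = −(19/3).
Reduce top mod 3: now compute (1/3).
Reached (1/3) = 1. Collecting the sign flips along the way, the symbol is +1.

1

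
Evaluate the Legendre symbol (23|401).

-1

Reciprocity: 23 ≡ 3 and 401 ≡ 1 (mod 4), so (23/401) = +(401/23).
Reduce top mod 23: now compute (10/23).
Pull out 2: since 23 ≡ 7 (mod 8), (2/23) = +1.
Reciprocity: 5 ≡ 1 and 23 ≡ 3 (mod 4), so (5/23) = +(23/5).
Reduce top mod 5: now compute (3/5).
Reciprocity: 3 ≡ 3 and 5 ≡ 1 (mod 4), so (3/5) = +(5/3).
Reduce top mod 3: now compute (2/3).
Pull out 2: since 3 ≡ 3 (mod 8), (2/3) = -1.
Reached (1/3) = 1. Collecting the sign flips along the way, the symbol is -1.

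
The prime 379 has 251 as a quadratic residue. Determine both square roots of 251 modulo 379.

Since 379 ≡ 3 (mod 4), a square root of 251 is 251^((379+1)/4) = 251^95 mod 379.
Repeated squaring: 251^2≡87, 251^4≡368, 251^8≡121, 251^16≡239, 251^32≡271, 251^64≡294 (mod 379).
251^95 = 251^(64+16+8+4+2+1) ≡ 177 (mod 379).
Check: 177² = 31329 ≡ 251 (mod 379). The two roots are 177 and 202.

177, 202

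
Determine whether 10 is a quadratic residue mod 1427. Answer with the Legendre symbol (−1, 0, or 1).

1

Pull out 2: since 1427 ≡ 3 (mod 8), (2/1427) = -1.
Reciprocity: 5 ≡ 1 and 1427 ≡ 3 (mod 4), so (5/1427) = +(1427/5).
Reduce top mod 5: now compute (2/5).
Pull out 2: since 5 ≡ 5 (mod 8), (2/5) = -1.
Reached (1/5) = 1. Collecting the sign flips along the way, the symbol is +1.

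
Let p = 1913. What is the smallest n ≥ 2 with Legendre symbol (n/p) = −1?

3

(2/1913) = +1, so 2 is a residue.
(3/1913) = −1, so 3 is the smallest positive non-residue mod 1913.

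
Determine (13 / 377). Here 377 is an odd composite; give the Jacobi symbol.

0

Reciprocity: 13 ≡ 1 and 377 ≡ 1 (mod 4), so (13/377) = +(377/13).
Reduce top mod 13: now compute (0/13).
Top reduces to 0: gcd > 1, so the symbol is 0.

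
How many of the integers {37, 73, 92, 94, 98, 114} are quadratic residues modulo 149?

3

(37/149) = +1 → QR.
(73/149) = +1 → QR.
(92/149) = -1 → non-residue.
(94/149) = -1 → non-residue.
(98/149) = -1 → non-residue.
(114/149) = +1 → QR.
Total quadratic residues among the 6: 3.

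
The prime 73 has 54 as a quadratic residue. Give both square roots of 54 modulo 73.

73 ≡ 1 (mod 4), so we find a root by search.
Trying successive values, 28² = 784 ≡ 54 (mod 73). The other root is 73 − 28 = 45.

28, 45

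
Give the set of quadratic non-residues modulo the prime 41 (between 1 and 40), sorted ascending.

Square k = 1,…,20 (k and 41−k give the same square):
1²=1, 2²=4, 3²=9, 4²=16, 5²=25, 6²=36, 7²≡8, 8²≡23, 9²≡40, 10²≡18, 11²≡39, 12²≡21, 13²≡5, 14²≡32, 15²≡20, 16²≡10, 17²≡2, 18²≡37, 19²≡33, 20²≡31 (mod 41).
The residues are {1, 2, 4, 5, 8, 9, 10, 16, 18, 20, 21, 23, 25, 31, 32, 33, 36, 37, 39, 40}; the non-residues are the remaining 20 nonzero classes.

3,6,7,11,12,13,14,15,17,19,22,24,26,27,28,29,30,34,35,38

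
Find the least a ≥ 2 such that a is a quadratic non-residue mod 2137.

(2/2137) = +1, so 2 is a residue.
(3/2137) = +1, so 3 is a residue.
(4/2137) = +1, so 4 is a residue.
(5/2137) = −1, so 5 is the smallest positive non-residue mod 2137.

5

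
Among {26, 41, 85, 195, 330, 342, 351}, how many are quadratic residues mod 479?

(26/479) = -1 → non-residue.
(41/479) = -1 → non-residue.
(85/479) = -1 → non-residue.
(195/479) = -1 → non-residue.
(330/479) = +1 → QR.
(342/479) = -1 → non-residue.
(351/479) = -1 → non-residue.
Total quadratic residues among the 7: 1.

1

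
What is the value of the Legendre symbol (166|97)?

-1

Euler's criterion: (166/97) ≡ 69^48 (mod 97).
69^2 ≡ 8 (mod 97)
69^4 ≡ 64 (mod 97)
69^8 ≡ 22 (mod 97)
69^16 ≡ 96 (mod 97)
69^32 ≡ 1 (mod 97)
69^48 = 69^(32+16) ≡ 96 (mod 97).
Result is 96 ≡ −1, so (166/97) = −1.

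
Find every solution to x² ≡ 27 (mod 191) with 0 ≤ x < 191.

72, 119

Since 191 ≡ 3 (mod 4), a square root of 27 is 27^((191+1)/4) = 27^48 mod 191.
Repeated squaring: 27^2≡156, 27^4≡79, 27^8≡129, 27^16≡24, 27^32≡3 (mod 191).
27^48 = 27^(32+16) ≡ 72 (mod 191).
Check: 72² = 5184 ≡ 27 (mod 191). The two roots are 72 and 119.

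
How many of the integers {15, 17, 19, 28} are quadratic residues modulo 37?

(15/37) = -1 → non-residue.
(17/37) = -1 → non-residue.
(19/37) = -1 → non-residue.
(28/37) = +1 → QR.
Total quadratic residues among the 4: 1.

1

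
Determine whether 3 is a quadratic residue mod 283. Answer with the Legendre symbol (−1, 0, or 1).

-1

Reciprocity: 3 ≡ 3 and 283 ≡ 3 (mod 4), so (3/283) = −(283/3).
Reduce top mod 3: now compute (1/3).
Reached (1/3) = 1. Collecting the sign flips along the way, the symbol is -1.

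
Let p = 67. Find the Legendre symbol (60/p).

1

Pull out 2^2: since 67 ≡ 3 (mod 8), (2/67) = -1, so (2/67)^2 = +1.
Reciprocity: 15 ≡ 3 and 67 ≡ 3 (mod 4), so (15/67) = −(67/15).
Reduce top mod 15: now compute (7/15).
Reciprocity: 7 ≡ 3 and 15 ≡ 3 (mod 4), so (7/15) = −(15/7).
Reduce top mod 7: now compute (1/7).
Reached (1/7) = 1. Collecting the sign flips along the way, the symbol is +1.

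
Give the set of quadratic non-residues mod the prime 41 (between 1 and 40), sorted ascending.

Square k = 1,…,20 (k and 41−k give the same square):
1²=1, 2²=4, 3²=9, 4²=16, 5²=25, 6²=36, 7²≡8, 8²≡23, 9²≡40, 10²≡18, 11²≡39, 12²≡21, 13²≡5, 14²≡32, 15²≡20, 16²≡10, 17²≡2, 18²≡37, 19²≡33, 20²≡31 (mod 41).
The residues are {1, 2, 4, 5, 8, 9, 10, 16, 18, 20, 21, 23, 25, 31, 32, 33, 36, 37, 39, 40}; the non-residues are the remaining 20 nonzero classes.

3,6,7,11,12,13,14,15,17,19,22,24,26,27,28,29,30,34,35,38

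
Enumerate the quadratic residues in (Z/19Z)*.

Square k = 1,…,9 (k and 19−k give the same square):
1²=1, 2²=4, 3²=9, 4²=16, 5²≡6, 6²≡17, 7²≡11, 8²≡7, 9²≡5 (mod 19).
So the quadratic residues mod 19 are {1, 4, 5, 6, 7, 9, 11, 16, 17}.

1, 4, 5, 6, 7, 9, 11, 16, 17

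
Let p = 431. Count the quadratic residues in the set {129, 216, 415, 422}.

(129/431) = -1 → non-residue.
(216/431) = +1 → QR.
(415/431) = -1 → non-residue.
(422/431) = -1 → non-residue.
Total quadratic residues among the 4: 1.

1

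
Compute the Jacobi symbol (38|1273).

0

Pull out 2: since 1273 ≡ 1 (mod 8), (2/1273) = +1.
Reciprocity: 19 ≡ 3 and 1273 ≡ 1 (mod 4), so (19/1273) = +(1273/19).
Reduce top mod 19: now compute (0/19).
Top reduces to 0: gcd > 1, so the symbol is 0.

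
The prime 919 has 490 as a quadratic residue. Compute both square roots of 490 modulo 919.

Since 919 ≡ 3 (mod 4), a square root of 490 is 490^((919+1)/4) = 490^230 mod 919.
Repeated squaring: 490^2≡241, 490^4≡184, 490^8≡772, 490^16≡472, 490^32≡386, 490^64≡118, 490^128≡139 (mod 919).
490^230 = 490^(128+64+32+4+2) ≡ 637 (mod 919).
Check: 637² = 405769 ≡ 490 (mod 919). The two roots are 282 and 637.

282, 637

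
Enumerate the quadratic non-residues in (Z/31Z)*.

3, 6, 11, 12, 13, 15, 17, 21, 22, 23, 24, 26, 27, 29, 30

Square k = 1,…,15 (k and 31−k give the same square):
1²=1, 2²=4, 3²=9, 4²=16, 5²=25, 6²≡5, 7²≡18, 8²≡2, 9²≡19, 10²≡7, 11²≡28, 12²≡20, 13²≡14, 14²≡10, 15²≡8 (mod 31).
The residues are {1, 2, 4, 5, 7, 8, 9, 10, 14, 16, 18, 19, 20, 25, 28}; the non-residues are the remaining 15 nonzero classes.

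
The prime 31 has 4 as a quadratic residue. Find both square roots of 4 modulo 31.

Since 31 ≡ 3 (mod 4), a square root of 4 is 4^((31+1)/4) = 4^8 mod 31.
Repeated squaring: 4^2≡16, 4^4≡8, 4^8≡2 (mod 31).
4^8 = 4^(8) ≡ 2 (mod 31).
Check: 2² = 4 ≡ 4 (mod 31). The two roots are 2 and 29.

2, 29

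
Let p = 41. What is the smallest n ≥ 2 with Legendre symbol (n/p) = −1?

(2/41) = +1, so 2 is a residue.
(3/41) = −1, so 3 is the smallest positive non-residue mod 41.

3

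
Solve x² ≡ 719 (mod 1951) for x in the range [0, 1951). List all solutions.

Since 1951 ≡ 3 (mod 4), a square root of 719 is 719^((1951+1)/4) = 719^488 mod 1951.
Repeated squaring: 719^2≡1897, 719^4≡965, 719^8≡598, 719^16≡571, 719^32≡224, 719^64≡1401, 719^128≡95, 719^256≡1221 (mod 1951).
719^488 = 719^(256+128+64+32+8) ≡ 304 (mod 1951).
Check: 304² = 92416 ≡ 719 (mod 1951). The two roots are 304 and 1647.

304, 1647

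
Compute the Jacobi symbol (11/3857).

-1

Reciprocity: 11 ≡ 3 and 3857 ≡ 1 (mod 4), so (11/3857) = +(3857/11).
Reduce top mod 11: now compute (7/11).
Reciprocity: 7 ≡ 3 and 11 ≡ 3 (mod 4), so (7/11) = −(11/7).
Reduce top mod 7: now compute (4/7).
Pull out 2^2: since 7 ≡ 7 (mod 8), (2/7) = +1, so (2/7)^2 = +1.
Reached (1/7) = 1. Collecting the sign flips along the way, the symbol is -1.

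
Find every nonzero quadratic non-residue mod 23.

Square k = 1,…,11 (k and 23−k give the same square):
1²=1, 2²=4, 3²=9, 4²=16, 5²≡2, 6²≡13, 7²≡3, 8²≡18, 9²≡12, 10²≡8, 11²≡6 (mod 23).
The residues are {1, 2, 3, 4, 6, 8, 9, 12, 13, 16, 18}; the non-residues are the remaining 11 nonzero classes.

5,7,10,11,14,15,17,19,20,21,22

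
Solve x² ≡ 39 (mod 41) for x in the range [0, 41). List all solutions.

11, 30

41 ≡ 1 (mod 4), so we find a root by search.
Trying successive values, 11² = 121 ≡ 39 (mod 41). The other root is 41 − 11 = 30.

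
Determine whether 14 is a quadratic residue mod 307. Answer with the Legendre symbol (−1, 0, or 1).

-1

Pull out 2: since 307 ≡ 3 (mod 8), (2/307) = -1.
Reciprocity: 7 ≡ 3 and 307 ≡ 3 (mod 4), so (7/307) = −(307/7).
Reduce top mod 7: now compute (6/7).
Pull out 2: since 7 ≡ 7 (mod 8), (2/7) = +1.
Reciprocity: 3 ≡ 3 and 7 ≡ 3 (mod 4), so (3/7) = −(7/3).
Reduce top mod 3: now compute (1/3).
Reached (1/3) = 1. Collecting the sign flips along the way, the symbol is -1.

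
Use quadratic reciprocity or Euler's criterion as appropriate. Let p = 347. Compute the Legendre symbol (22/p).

Pull out 2: since 347 ≡ 3 (mod 8), (2/347) = -1.
Reciprocity: 11 ≡ 3 and 347 ≡ 3 (mod 4), so (11/347) = −(347/11).
Reduce top mod 11: now compute (6/11).
Pull out 2: since 11 ≡ 3 (mod 8), (2/11) = -1.
Reciprocity: 3 ≡ 3 and 11 ≡ 3 (mod 4), so (3/11) = −(11/3).
Reduce top mod 3: now compute (2/3).
Pull out 2: since 3 ≡ 3 (mod 8), (2/3) = -1.
Reached (1/3) = 1. Collecting the sign flips along the way, the symbol is -1.

-1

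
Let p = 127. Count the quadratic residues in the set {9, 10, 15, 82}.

3

(9/127) = +1 → QR.
(10/127) = -1 → non-residue.
(15/127) = +1 → QR.
(82/127) = +1 → QR.
Total quadratic residues among the 4: 3.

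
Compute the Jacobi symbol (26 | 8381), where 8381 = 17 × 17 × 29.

Pull out 2: since 8381 ≡ 5 (mod 8), (2/8381) = -1.
Reciprocity: 13 ≡ 1 and 8381 ≡ 1 (mod 4), so (13/8381) = +(8381/13).
Reduce top mod 13: now compute (9/13).
Reciprocity: 9 ≡ 1 and 13 ≡ 1 (mod 4), so (9/13) = +(13/9).
Reduce top mod 9: now compute (4/9).
Pull out 2^2: since 9 ≡ 1 (mod 8), (2/9) = +1, so (2/9)^2 = +1.
Reached (1/9) = 1. Collecting the sign flips along the way, the symbol is -1.

-1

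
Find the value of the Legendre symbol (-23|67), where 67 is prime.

-1

First reduce: -23 ≡ 44 (mod 67).
Pull out 2^2: since 67 ≡ 3 (mod 8), (2/67) = -1, so (2/67)^2 = +1.
Reciprocity: 11 ≡ 3 and 67 ≡ 3 (mod 4), so (11/67) = −(67/11).
Reduce top mod 11: now compute (1/11).
Reached (1/11) = 1. Collecting the sign flips along the way, the symbol is -1.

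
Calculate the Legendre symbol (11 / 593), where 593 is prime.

Euler's criterion: (11/593) ≡ 11^296 (mod 593).
11^2 ≡ 121 (mod 593)
11^4 ≡ 409 (mod 593)
11^8 ≡ 55 (mod 593)
11^16 ≡ 60 (mod 593)
11^32 ≡ 42 (mod 593)
11^64 ≡ 578 (mod 593)
11^128 ≡ 225 (mod 593)
11^256 ≡ 220 (mod 593)
11^296 = 11^(256+32+8) ≡ 592 (mod 593).
Result is 592 ≡ −1, so (11/593) = −1.

-1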